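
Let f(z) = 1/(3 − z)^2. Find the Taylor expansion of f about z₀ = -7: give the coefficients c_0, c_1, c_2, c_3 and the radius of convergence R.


Let w = z − z₀, so z = z₀ + w.
Then 3 − z = 3 − (z₀ + w) = (3 − z₀) − w = 10 − w.
f(z) = 1/(10 − w)^2 = (1/(10)^2) · (1 − w/(10))^{−2}.
By the binomial series (1−u)^{−2} = Σ_{n≥0} C(n+1, 1) u^n for |u|<1, with u = w/(10):
  c_n = C(n+1, 1) / (10)^(n+2).
  c_0 = 1/(10)^2 = 1/100.
  c_1 = 2/(10)^3 = 1/500.
  c_2 = 3/(10)^4 = 3/10000.
  c_3 = 4/(10)^5 = 1/25000.
The series is valid for |w/d| < 1, i.e. |z − z₀| < |d|.
Radius of convergence: R = |3 − z₀| = |10| = 10 (distance from z₀ to the singularity z = 3).

c_0 = 1/100, c_1 = 1/500, c_2 = 3/10000, c_3 = 1/25000; R = 10.


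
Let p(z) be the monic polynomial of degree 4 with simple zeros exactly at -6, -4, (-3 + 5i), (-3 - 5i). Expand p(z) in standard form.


The polynomial is p(z) = ∏_{α ∈ S} (z − α), where S = {-6, -4, (-3 + 5i), (-3 - 5i)}.
Expanding the product yields: p(z) = z^4 + 16·z^3 + 118·z^2 + 484·z + 816.
Note conjugate pairs combine to real quadratics: (z − (-3+5i))(z − (-3−5i)) = z² + 6z + 34.
The resulting polynomial has degree 4 and real coefficients as required.

p(z) = z^4 + 16·z^3 + 118·z^2 + 484·z + 816.


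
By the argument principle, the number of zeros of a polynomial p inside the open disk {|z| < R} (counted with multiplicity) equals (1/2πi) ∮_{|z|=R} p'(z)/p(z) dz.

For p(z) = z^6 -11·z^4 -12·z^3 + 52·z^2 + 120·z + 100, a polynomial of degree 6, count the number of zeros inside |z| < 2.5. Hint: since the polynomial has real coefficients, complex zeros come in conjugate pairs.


The zeros of p are: (-2 + 1i), (-2 - 1i), (3 + 1i), (3 - 1i), (-1 + 1i), (-1 - 1i).
Their magnitudes are: 2.236, 2.236, 3.162, 3.162, 1.414, 1.414.
Zeros with |z| < R = 2.5: (-2 + 1i), (-2 - 1i), (-1 + 1i), (-1 - 1i).
Count = 4.
By the argument principle, (1/2πi) ∮_{|z|=R} p'(z)/p(z) dz equals exactly this count.

Number of zeros inside |z| < 2.5: 4.


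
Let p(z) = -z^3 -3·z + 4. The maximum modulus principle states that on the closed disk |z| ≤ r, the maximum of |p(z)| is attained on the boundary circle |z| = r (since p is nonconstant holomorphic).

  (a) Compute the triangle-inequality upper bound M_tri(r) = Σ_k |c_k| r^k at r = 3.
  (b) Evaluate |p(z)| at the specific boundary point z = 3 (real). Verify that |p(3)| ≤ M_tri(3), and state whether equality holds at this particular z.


Coefficients: c_0 = 4, c_1 = -3, c_2 = 0, c_3 = -1. Radius r = 3.
Part (a). Triangle bound: M_tri(r) = Σ_k |c_k| r^k
  = |4|·3^0 + |-3|·3^1 + |0|·3^2 + |-1|·3^3
  = 4 + 9 + 0 + 27 = 40.
This bounds M(r) := max_{|z|=r} |p(z)| from above; equality holds iff all terms c_k z^k can be made to align in phase at a single z on |z|=r.
Part (b). At z = 3 (real, on the circle |z| = r):
  p(3) = (4)·3^0 + (-3)·3^1 + (0)·3^2 + (-1)·3^3 = -32.
  |p(3)| = 32.
Check: |p(3)| = 32 ≤ 40 = M_tri(3). ✓ Equality does not hold at z = 3 (the coefficients have mixed signs, so the terms do not all align in phase there).

M_tri(3) = 40; |p(3)| = 32; equality at z=3: no.


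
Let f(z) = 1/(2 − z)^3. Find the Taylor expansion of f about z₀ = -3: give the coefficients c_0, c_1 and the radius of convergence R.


Let w = z − z₀, so z = z₀ + w.
Then 2 − z = 2 − (z₀ + w) = (2 − z₀) − w = 5 − w.
f(z) = 1/(5 − w)^3 = (1/(5)^3) · (1 − w/(5))^{−3}.
By the binomial series (1−u)^{−3} = Σ_{n≥0} C(n+2, 2) u^n for |u|<1, with u = w/(5):
  c_n = C(n+2, 2) / (5)^(n+3).
  c_0 = 1/(5)^3 = 1/125.
  c_1 = 3/(5)^4 = 3/625.
The series is valid for |w/d| < 1, i.e. |z − z₀| < |d|.
Radius of convergence: R = |2 − z₀| = |5| = 5 (distance from z₀ to the singularity z = 2).

c_0 = 1/125, c_1 = 3/625; R = 5.


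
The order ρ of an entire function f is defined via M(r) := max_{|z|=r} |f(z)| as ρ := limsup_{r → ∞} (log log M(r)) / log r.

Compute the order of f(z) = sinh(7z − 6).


sinh(w) is a linear combination of e^{iw} and e^{−iw} (or e^w, e^{−w} in the hyperbolic case), so |sinh(w)| ≤ e^{|w|}. With w = 7z − 6, |w| ≤ 7|z| + 6 = 7r + 6 on |z| = r, giving M(r) ≤ e^{7r + 6}, so ρ ≤ 1. On a suitable ray (z = it for sin/cos; z = t for sinh/cosh, t real → ∞), |sinh(7z − 6)| grows like e^{7|t|}/2, so ρ ≥ 1. Hence ρ = 1.
Therefore ρ = 1.

Order ρ = 1.


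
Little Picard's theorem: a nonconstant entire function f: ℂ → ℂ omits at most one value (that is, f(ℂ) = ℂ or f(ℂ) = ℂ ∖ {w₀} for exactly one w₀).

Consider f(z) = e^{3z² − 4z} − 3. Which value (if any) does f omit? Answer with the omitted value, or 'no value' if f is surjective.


Little Picard bounds the complement of f(ℂ) to at most one point.
The exponent g(z) = 3z² − 4z is a nonconstant polynomial, hence surjective onto ℂ. So e^{g(z)} takes every value in {e^w : w ∈ ℂ} = ℂ ∖ {0}. Adding -3 shifts the range to ℂ ∖ {-3}. f omits exactly -3.

Omitted value: -3.


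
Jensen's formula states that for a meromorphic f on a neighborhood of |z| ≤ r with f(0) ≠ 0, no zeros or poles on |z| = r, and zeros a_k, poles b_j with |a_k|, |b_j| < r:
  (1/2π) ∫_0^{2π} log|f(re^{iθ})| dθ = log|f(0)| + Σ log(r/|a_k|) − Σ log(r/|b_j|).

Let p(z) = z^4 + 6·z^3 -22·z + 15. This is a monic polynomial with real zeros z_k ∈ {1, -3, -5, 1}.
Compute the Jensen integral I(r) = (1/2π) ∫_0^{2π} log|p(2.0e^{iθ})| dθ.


Zeros: -5, -3, 1, 1; r = 2.0.
Inside |z| < r: 1, 1. Outside (|z| ≥ r): -5, -3.
p(0) = 15, so log|p(0)| = log(15) = 2.7081.
Apply Jensen: I(r) = log|p(0)| + Σ_k log(r/|z_k|), summed over zeros inside |z| < r.
  log(r/|z_k|) for z_k = 1: log(2.0/1) = 0.6931
  log(r/|z_k|) for z_k = 1: log(2.0/1) = 0.6931
  Outside zeros (-5, -3) contribute nothing to the Jensen sum.
Sum over inside zeros: 1.3863.
I(r) = log|p(0)| + (inside sum) = 2.7081 + 1.3863 = 4.0943.
Note: since some zeros are outside |z| ≤ r, the simplified n·log(r) form does NOT apply — only the inside zeros contribute.

I(r) ≈ 4.0943.


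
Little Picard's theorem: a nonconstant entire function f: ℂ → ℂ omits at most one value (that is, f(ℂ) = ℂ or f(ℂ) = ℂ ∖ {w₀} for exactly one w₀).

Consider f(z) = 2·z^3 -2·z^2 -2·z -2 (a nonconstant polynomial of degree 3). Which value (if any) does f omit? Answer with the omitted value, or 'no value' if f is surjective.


Little Picard bounds the complement of f(ℂ) to at most one point.
For every w ∈ ℂ, the equation p(z) − w = 0 is a nonconstant polynomial in z and hence has at least one root by the fundamental theorem of algebra. So p is surjective onto ℂ, omitting no value.

Omitted value: no value.


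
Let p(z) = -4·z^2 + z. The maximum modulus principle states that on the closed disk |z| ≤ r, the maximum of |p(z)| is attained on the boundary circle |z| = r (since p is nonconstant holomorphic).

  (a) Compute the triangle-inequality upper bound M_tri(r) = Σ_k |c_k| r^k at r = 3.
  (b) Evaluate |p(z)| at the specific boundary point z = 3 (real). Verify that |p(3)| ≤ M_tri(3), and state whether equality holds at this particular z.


Coefficients: c_0 = 0, c_1 = 1, c_2 = -4. Radius r = 3.
Part (a). Triangle bound: M_tri(r) = Σ_k |c_k| r^k
  = |0|·3^0 + |1|·3^1 + |-4|·3^2
  = 0 + 3 + 36 = 39.
This bounds M(r) := max_{|z|=r} |p(z)| from above; equality holds iff all terms c_k z^k can be made to align in phase at a single z on |z|=r.
Part (b). At z = 3 (real, on the circle |z| = r):
  p(3) = (0)·3^0 + (1)·3^1 + (-4)·3^2 = -33.
  |p(3)| = 33.
Check: |p(3)| = 33 ≤ 39 = M_tri(3). ✓ Equality does not hold at z = 3 (the coefficients have mixed signs, so the terms do not all align in phase there).

M_tri(3) = 39; |p(3)| = 33; equality at z=3: no.


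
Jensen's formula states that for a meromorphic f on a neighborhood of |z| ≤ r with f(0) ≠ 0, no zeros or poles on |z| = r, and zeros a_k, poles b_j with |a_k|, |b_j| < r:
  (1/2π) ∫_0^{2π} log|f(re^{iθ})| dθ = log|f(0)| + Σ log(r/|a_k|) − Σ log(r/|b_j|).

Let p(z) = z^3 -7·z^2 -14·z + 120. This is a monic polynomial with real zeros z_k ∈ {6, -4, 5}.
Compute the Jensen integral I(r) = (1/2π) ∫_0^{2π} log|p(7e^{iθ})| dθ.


Zeros: -4, 5, 6; r = 7.
Inside |z| < r: -4, 5, 6. Outside (|z| ≥ r): ∅.
p(0) = 120, so log|p(0)| = log(120) = 4.7875.
Apply Jensen: I(r) = log|p(0)| + Σ_k log(r/|z_k|), summed over zeros inside |z| < r.
  log(r/|z_k|) for z_k = 6: log(7/6) = 0.1542
  log(r/|z_k|) for z_k = -4: log(7/4) = 0.5596
  log(r/|z_k|) for z_k = 5: log(7/5) = 0.3365
Sum over inside zeros: 1.0502.
I(r) = log|p(0)| + (inside sum) = 4.7875 + 1.0502 = 5.8377.
Closed form (all zeros inside, monic): I(r) = n·log(r) = 3·log(7) = 5.8377. ✓

I(r) ≈ 5.8377.


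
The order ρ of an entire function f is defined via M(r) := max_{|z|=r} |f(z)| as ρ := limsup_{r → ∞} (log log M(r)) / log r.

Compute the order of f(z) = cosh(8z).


cosh(w) is a linear combination of e^{iw} and e^{−iw} (or e^w, e^{−w} in the hyperbolic case), so |cosh(w)| ≤ e^{|w|}. With w = 8z, |w| ≤ 8|z| + 0 = 8r + 0 on |z| = r, giving M(r) ≤ e^{8r + 0}, so ρ ≤ 1. On a suitable ray (z = it for sin/cos; z = t for sinh/cosh, t real → ∞), |cosh(8z)| grows like e^{8|t|}/2, so ρ ≥ 1. Hence ρ = 1.
Therefore ρ = 1.

Order ρ = 1.


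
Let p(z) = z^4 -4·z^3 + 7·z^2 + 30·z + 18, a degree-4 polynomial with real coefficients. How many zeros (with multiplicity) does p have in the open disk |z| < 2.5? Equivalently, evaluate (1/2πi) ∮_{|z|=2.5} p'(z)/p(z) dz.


The zeros of p are: (3 + 3i), (3 - 3i), -1, -1.
Their magnitudes are: 4.243, 4.243, 1, 1.
Zeros with |z| < R = 2.5: -1, -1.
Count = 2.
By the argument principle, (1/2πi) ∮_{|z|=R} p'(z)/p(z) dz equals exactly this count.

Number of zeros inside |z| < 2.5: 2.


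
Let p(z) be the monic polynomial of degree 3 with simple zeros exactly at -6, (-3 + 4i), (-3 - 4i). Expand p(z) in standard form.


The polynomial is p(z) = ∏_{α ∈ S} (z − α), where S = {-6, (-3 + 4i), (-3 - 4i)}.
Expanding the product yields: p(z) = z^3 + 12·z^2 + 61·z + 150.
Note conjugate pairs combine to real quadratics: (z − (-3+4i))(z − (-3−4i)) = z² + 6z + 25.
The resulting polynomial has degree 3 and real coefficients as required.

p(z) = z^3 + 12·z^2 + 61·z + 150.


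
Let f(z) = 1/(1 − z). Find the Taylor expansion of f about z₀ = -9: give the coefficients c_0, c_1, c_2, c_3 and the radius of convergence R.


Let w = z − z₀, so z = z₀ + w.
Then 1 − z = 1 − (z₀ + w) = (1 − z₀) − w = 10 − w.
f(z) = 1/(10 − w) = (1/(10)) · 1/(1 − w/(10)) = Σ_{n≥0} w^n / (10)^(n+1).
So c_n = 1/(10)^(n+1):
  c_0 = 1/(10)^1 = 1/10.
  c_1 = 1/(10)^2 = 1/100.
  c_2 = 1/(10)^3 = 1/1000.
  c_3 = 1/(10)^4 = 1/10000.
The series is valid for |w/d| < 1, i.e. |z − z₀| < |d|.
Radius of convergence: R = |1 − z₀| = |10| = 10 (distance from z₀ to the singularity z = 1).

c_0 = 1/10, c_1 = 1/100, c_2 = 1/1000, c_3 = 1/10000; R = 10.


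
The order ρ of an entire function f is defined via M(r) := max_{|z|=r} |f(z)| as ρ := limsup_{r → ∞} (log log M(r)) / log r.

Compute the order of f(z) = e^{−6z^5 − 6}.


|e^{−6z^5 − 6}| = e^{Re(-6·z^5) + -6} ≤ e^{6|z|^5 + -6} = e^{6r^5 + -6} on |z| = r, so ρ ≤ 5. Choosing z on |z|=r so that -6·z^5 is real positive (always possible by picking arg z appropriately) gives |f(z)| = e^{6r^5 + -6}, matching the bound. The additive constant -6 does not affect log log M(r) ~ 5·log r. Hence ρ = 5.
Therefore ρ = 5.

Order ρ = 5.


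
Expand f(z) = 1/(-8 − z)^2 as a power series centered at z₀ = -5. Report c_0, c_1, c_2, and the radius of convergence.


Let w = z − z₀, so z = z₀ + w.
Then -8 − z = -8 − (z₀ + w) = (-8 − z₀) − w = -3 − w.
f(z) = 1/(-3 − w)^2 = (1/(-3)^2) · (1 − w/(-3))^{−2}.
By the binomial series (1−u)^{−2} = Σ_{n≥0} C(n+1, 1) u^n for |u|<1, with u = w/(-3):
  c_n = C(n+1, 1) / (-3)^(n+2).
  c_0 = 1/(-3)^2 = 1/9.
  c_1 = 2/(-3)^3 = -2/27.
  c_2 = 3/(-3)^4 = 1/27.
The series is valid for |w/d| < 1, i.e. |z − z₀| < |d|.
Radius of convergence: R = |-8 − z₀| = |-3| = 3 (distance from z₀ to the singularity z = -8).

c_0 = 1/9, c_1 = -2/27, c_2 = 1/27; R = 3.


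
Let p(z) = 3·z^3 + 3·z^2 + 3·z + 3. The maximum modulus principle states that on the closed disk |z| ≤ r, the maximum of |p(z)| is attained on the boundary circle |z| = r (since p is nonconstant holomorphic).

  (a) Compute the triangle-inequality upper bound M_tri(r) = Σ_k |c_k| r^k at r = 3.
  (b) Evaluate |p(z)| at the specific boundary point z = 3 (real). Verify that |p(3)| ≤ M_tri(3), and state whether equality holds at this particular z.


Coefficients: c_0 = 3, c_1 = 3, c_2 = 3, c_3 = 3. Radius r = 3.
Part (a). Triangle bound: M_tri(r) = Σ_k |c_k| r^k
  = |3|·3^0 + |3|·3^1 + |3|·3^2 + |3|·3^3
  = 3 + 9 + 27 + 81 = 120.
This bounds M(r) := max_{|z|=r} |p(z)| from above; equality holds iff all terms c_k z^k can be made to align in phase at a single z on |z|=r.
Part (b). At z = 3 (real, on the circle |z| = r):
  p(3) = (3)·3^0 + (3)·3^1 + (3)·3^2 + (3)·3^3 = 120.
  |p(3)| = 120.
Since all nonzero coefficients share the same sign, |p(3)| = 120 = M_tri(3); the triangle bound is attained at z = 3, so in fact M(r) = 120.

M_tri(3) = 120; |p(3)| = 120; equality at z=3: yes.


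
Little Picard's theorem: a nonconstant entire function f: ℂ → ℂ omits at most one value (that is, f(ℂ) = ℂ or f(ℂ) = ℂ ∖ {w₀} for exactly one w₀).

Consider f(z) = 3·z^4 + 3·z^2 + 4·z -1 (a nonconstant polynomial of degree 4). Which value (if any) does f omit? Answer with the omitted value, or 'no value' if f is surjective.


Little Picard bounds the complement of f(ℂ) to at most one point.
For every w ∈ ℂ, the equation p(z) − w = 0 is a nonconstant polynomial in z and hence has at least one root by the fundamental theorem of algebra. So p is surjective onto ℂ, omitting no value.

Omitted value: no value.


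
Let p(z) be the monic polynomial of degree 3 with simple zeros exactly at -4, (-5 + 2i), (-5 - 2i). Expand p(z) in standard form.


The polynomial is p(z) = ∏_{α ∈ S} (z − α), where S = {-4, (-5 + 2i), (-5 - 2i)}.
Expanding the product yields: p(z) = z^3 + 14·z^2 + 69·z + 116.
Note conjugate pairs combine to real quadratics: (z − (-5+2i))(z − (-5−2i)) = z² + 10z + 29.
The resulting polynomial has degree 3 and real coefficients as required.

p(z) = z^3 + 14·z^2 + 69·z + 116.


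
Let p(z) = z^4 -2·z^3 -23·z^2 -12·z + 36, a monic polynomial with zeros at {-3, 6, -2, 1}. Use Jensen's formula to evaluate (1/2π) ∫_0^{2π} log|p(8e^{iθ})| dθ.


Zeros: -3, -2, 1, 6; r = 8.
Inside |z| < r: -3, -2, 1, 6. Outside (|z| ≥ r): ∅.
p(0) = 36, so log|p(0)| = log(36) = 3.5835.
Apply Jensen: I(r) = log|p(0)| + Σ_k log(r/|z_k|), summed over zeros inside |z| < r.
  log(r/|z_k|) for z_k = -3: log(8/3) = 0.9808
  log(r/|z_k|) for z_k = 6: log(8/6) = 0.2877
  log(r/|z_k|) for z_k = -2: log(8/2) = 1.3863
  log(r/|z_k|) for z_k = 1: log(8/1) = 2.0794
Sum over inside zeros: 4.7342.
I(r) = log|p(0)| + (inside sum) = 3.5835 + 4.7342 = 8.3178.
Closed form (all zeros inside, monic): I(r) = n·log(r) = 4·log(8) = 8.3178. ✓

I(r) ≈ 8.3178.


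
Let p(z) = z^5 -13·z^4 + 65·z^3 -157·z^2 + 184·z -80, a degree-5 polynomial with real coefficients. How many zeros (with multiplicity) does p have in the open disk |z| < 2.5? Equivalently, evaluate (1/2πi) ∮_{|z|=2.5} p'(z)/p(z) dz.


The zeros of p are: 4, 4, (2 + 1i), (2 - 1i), 1.
Their magnitudes are: 4, 4, 2.236, 2.236, 1.
Zeros with |z| < R = 2.5: (2 + 1i), (2 - 1i), 1.
Count = 3.
By the argument principle, (1/2πi) ∮_{|z|=R} p'(z)/p(z) dz equals exactly this count.

Number of zeros inside |z| < 2.5: 3.


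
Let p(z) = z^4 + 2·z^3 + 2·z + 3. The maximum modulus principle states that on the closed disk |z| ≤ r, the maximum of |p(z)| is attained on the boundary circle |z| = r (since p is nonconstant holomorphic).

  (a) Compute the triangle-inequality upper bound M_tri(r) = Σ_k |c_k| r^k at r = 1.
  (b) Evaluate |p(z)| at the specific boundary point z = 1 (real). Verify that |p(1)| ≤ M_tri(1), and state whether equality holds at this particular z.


Coefficients: c_0 = 3, c_1 = 2, c_2 = 0, c_3 = 2, c_4 = 1. Radius r = 1.
Part (a). Triangle bound: M_tri(r) = Σ_k |c_k| r^k
  = |3|·1^0 + |2|·1^1 + |0|·1^2 + |2|·1^3 + |1|·1^4
  = 3 + 2 + 0 + 2 + 1 = 8.
This bounds M(r) := max_{|z|=r} |p(z)| from above; equality holds iff all terms c_k z^k can be made to align in phase at a single z on |z|=r.
Part (b). At z = 1 (real, on the circle |z| = r):
  p(1) = (3)·1^0 + (2)·1^1 + (0)·1^2 + (2)·1^3 + (1)·1^4 = 8.
  |p(1)| = 8.
Since all nonzero coefficients share the same sign, |p(1)| = 8 = M_tri(1); the triangle bound is attained at z = 1, so in fact M(r) = 8.

M_tri(1) = 8; |p(1)| = 8; equality at z=1: yes.


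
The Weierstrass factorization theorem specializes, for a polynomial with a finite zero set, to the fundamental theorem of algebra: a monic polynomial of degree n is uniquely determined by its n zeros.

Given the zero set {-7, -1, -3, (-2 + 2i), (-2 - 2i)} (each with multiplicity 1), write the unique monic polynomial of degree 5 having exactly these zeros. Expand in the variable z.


The polynomial is p(z) = ∏_{α ∈ S} (z − α), where S = {-7, -1, -3, (-2 + 2i), (-2 - 2i)}.
Expanding the product yields: p(z) = z^5 + 15·z^4 + 83·z^3 + 233·z^2 + 332·z + 168.
Note conjugate pairs combine to real quadratics: (z − (-2+2i))(z − (-2−2i)) = z² + 4z + 8.
The resulting polynomial has degree 5 and real coefficients as required.

p(z) = z^5 + 15·z^4 + 83·z^3 + 233·z^2 + 332·z + 168.


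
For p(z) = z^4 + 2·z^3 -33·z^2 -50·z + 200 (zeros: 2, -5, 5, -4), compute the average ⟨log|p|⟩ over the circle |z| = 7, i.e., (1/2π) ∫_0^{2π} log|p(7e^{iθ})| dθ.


Zeros: -5, -4, 2, 5; r = 7.
Inside |z| < r: -5, -4, 2, 5. Outside (|z| ≥ r): ∅.
p(0) = 200, so log|p(0)| = log(200) = 5.2983.
Apply Jensen: I(r) = log|p(0)| + Σ_k log(r/|z_k|), summed over zeros inside |z| < r.
  log(r/|z_k|) for z_k = 2: log(7/2) = 1.2528
  log(r/|z_k|) for z_k = -5: log(7/5) = 0.3365
  log(r/|z_k|) for z_k = 5: log(7/5) = 0.3365
  log(r/|z_k|) for z_k = -4: log(7/4) = 0.5596
Sum over inside zeros: 2.4853.
I(r) = log|p(0)| + (inside sum) = 5.2983 + 2.4853 = 7.7836.
Closed form (all zeros inside, monic): I(r) = n·log(r) = 4·log(7) = 7.7836. ✓

I(r) ≈ 7.7836.


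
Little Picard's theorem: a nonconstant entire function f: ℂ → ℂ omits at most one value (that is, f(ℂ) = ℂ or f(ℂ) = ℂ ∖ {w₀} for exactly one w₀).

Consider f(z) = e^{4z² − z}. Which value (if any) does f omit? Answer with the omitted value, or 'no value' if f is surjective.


Little Picard bounds the complement of f(ℂ) to at most one point.
The exponent g(z) = 4z² − z is a nonconstant polynomial, hence surjective onto ℂ. So e^{g(z)} takes every value in {e^w : w ∈ ℂ} = ℂ ∖ {0}. Adding 0 shifts the range to ℂ ∖ {0}. f omits exactly 0.

Omitted value: 0.


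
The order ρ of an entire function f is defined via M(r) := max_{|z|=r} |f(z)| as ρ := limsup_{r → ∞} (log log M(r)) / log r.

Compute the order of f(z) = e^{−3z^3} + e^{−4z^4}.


Each summand is entire of order 3 and 4 respectively (as in the single-exponential case). The order of a sum is at most the max of the orders, so ρ ≤ 4. For the lower bound: on |z|=r choose arg z so that -4z^4 is real positive; then |e^{-4z^4}| = e^{4r^4} while |e^{-3z^3}| ≤ e^{3r^3} = o(e^{4r^4}). So |f| ≥ e^{4r^4}(1 − o(1)) and ρ ≥ 4. Hence ρ = max(3, 4) = 4.
Therefore ρ = 4.

Order ρ = 4.


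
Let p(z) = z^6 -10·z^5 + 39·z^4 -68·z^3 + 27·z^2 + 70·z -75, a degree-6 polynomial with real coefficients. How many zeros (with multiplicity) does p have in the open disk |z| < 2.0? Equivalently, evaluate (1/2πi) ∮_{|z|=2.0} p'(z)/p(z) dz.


The zeros of p are: (2 + 1i), (2 - 1i), -1, (2 + 1i), (2 - 1i), 3.
Their magnitudes are: 2.236, 2.236, 1, 2.236, 2.236, 3.
Zeros with |z| < R = 2.0: -1.
Count = 1.
By the argument principle, (1/2πi) ∮_{|z|=R} p'(z)/p(z) dz equals exactly this count.

Number of zeros inside |z| < 2.0: 1.


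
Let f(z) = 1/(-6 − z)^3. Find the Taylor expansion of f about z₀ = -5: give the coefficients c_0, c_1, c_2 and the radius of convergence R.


Let w = z − z₀, so z = z₀ + w.
Then -6 − z = -6 − (z₀ + w) = (-6 − z₀) − w = -1 − w.
f(z) = 1/(-1 − w)^3 = (1/(-1)^3) · (1 − w/(-1))^{−3}.
By the binomial series (1−u)^{−3} = Σ_{n≥0} C(n+2, 2) u^n for |u|<1, with u = w/(-1):
  c_n = C(n+2, 2) / (-1)^(n+3).
  c_0 = 1/(-1)^3 = -1.
  c_1 = 3/(-1)^4 = 3.
  c_2 = 6/(-1)^5 = -6.
The series is valid for |w/d| < 1, i.e. |z − z₀| < |d|.
Radius of convergence: R = |-6 − z₀| = |-1| = 1 (distance from z₀ to the singularity z = -6).

c_0 = -1, c_1 = 3, c_2 = -6; R = 1.


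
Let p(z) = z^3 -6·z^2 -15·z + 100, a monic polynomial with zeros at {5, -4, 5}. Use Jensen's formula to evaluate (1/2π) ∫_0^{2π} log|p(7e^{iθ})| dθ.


Zeros: -4, 5, 5; r = 7.
Inside |z| < r: -4, 5, 5. Outside (|z| ≥ r): ∅.
p(0) = 100, so log|p(0)| = log(100) = 4.6052.
Apply Jensen: I(r) = log|p(0)| + Σ_k log(r/|z_k|), summed over zeros inside |z| < r.
  log(r/|z_k|) for z_k = 5: log(7/5) = 0.3365
  log(r/|z_k|) for z_k = -4: log(7/4) = 0.5596
  log(r/|z_k|) for z_k = 5: log(7/5) = 0.3365
Sum over inside zeros: 1.2326.
I(r) = log|p(0)| + (inside sum) = 4.6052 + 1.2326 = 5.8377.
Closed form (all zeros inside, monic): I(r) = n·log(r) = 3·log(7) = 5.8377. ✓

I(r) ≈ 5.8377.


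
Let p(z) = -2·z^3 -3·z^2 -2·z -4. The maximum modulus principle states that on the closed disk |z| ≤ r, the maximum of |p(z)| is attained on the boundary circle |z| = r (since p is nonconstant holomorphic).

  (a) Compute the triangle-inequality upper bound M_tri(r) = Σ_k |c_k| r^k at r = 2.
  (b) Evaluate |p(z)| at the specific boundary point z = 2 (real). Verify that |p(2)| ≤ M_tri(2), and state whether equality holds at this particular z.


Coefficients: c_0 = -4, c_1 = -2, c_2 = -3, c_3 = -2. Radius r = 2.
Part (a). Triangle bound: M_tri(r) = Σ_k |c_k| r^k
  = |-4|·2^0 + |-2|·2^1 + |-3|·2^2 + |-2|·2^3
  = 4 + 4 + 12 + 16 = 36.
This bounds M(r) := max_{|z|=r} |p(z)| from above; equality holds iff all terms c_k z^k can be made to align in phase at a single z on |z|=r.
Part (b). At z = 2 (real, on the circle |z| = r):
  p(2) = (-4)·2^0 + (-2)·2^1 + (-3)·2^2 + (-2)·2^3 = -36.
  |p(2)| = 36.
Since all nonzero coefficients share the same sign, |p(2)| = 36 = M_tri(2); the triangle bound is attained at z = 2, so in fact M(r) = 36.

M_tri(2) = 36; |p(2)| = 36; equality at z=2: yes.


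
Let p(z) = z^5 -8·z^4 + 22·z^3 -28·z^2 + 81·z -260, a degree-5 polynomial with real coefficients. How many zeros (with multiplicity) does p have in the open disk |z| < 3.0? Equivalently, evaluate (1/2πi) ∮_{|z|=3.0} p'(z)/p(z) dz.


The zeros of p are: (3 + 2i), (3 - 2i), (-1 + 2i), (-1 - 2i), 4.
Their magnitudes are: 3.606, 3.606, 2.236, 2.236, 4.
Zeros with |z| < R = 3.0: (-1 + 2i), (-1 - 2i).
Count = 2.
By the argument principle, (1/2πi) ∮_{|z|=R} p'(z)/p(z) dz equals exactly this count.

Number of zeros inside |z| < 3.0: 2.


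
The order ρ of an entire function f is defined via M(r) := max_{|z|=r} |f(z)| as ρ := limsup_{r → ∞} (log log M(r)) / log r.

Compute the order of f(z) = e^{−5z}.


|e^{−5z}| = e^{Re(-5·z) + 0} ≤ e^{5|z|^1 + 0} = e^{5r^1 + 0} on |z| = r, so ρ ≤ 1. Choosing z on |z|=r so that -5·z is real positive (always possible by picking arg z appropriately) gives |f(z)| = e^{5r^1 + 0}, matching the bound. The additive constant 0 does not affect log log M(r) ~ 1·log r. Hence ρ = 1.
Therefore ρ = 1.

Order ρ = 1.


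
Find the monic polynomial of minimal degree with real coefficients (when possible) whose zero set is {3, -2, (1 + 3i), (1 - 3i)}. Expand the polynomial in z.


The polynomial is p(z) = ∏_{α ∈ S} (z − α), where S = {3, -2, (1 + 3i), (1 - 3i)}.
Expanding the product yields: p(z) = z^4 -3·z^3 + 6·z^2 + 2·z -60.
Note conjugate pairs combine to real quadratics: (z − (1+3i))(z − (1−3i)) = z² − 2z + 10.
The resulting polynomial has degree 4 and real coefficients as required.

p(z) = z^4 -3·z^3 + 6·z^2 + 2·z -60.


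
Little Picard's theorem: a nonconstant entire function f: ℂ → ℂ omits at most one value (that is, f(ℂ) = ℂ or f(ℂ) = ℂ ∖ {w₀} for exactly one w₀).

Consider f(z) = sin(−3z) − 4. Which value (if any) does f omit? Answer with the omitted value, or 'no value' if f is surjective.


Little Picard bounds the complement of f(ℂ) to at most one point.
sin is entire and surjective onto ℂ: for every w ∈ ℂ, sin(ζ) = w has a solution ζ ∈ ℂ (e.g., via the complex inverse arcsin). With ζ = −3z this gives z = ζ/(-3). Then 1·sin(−3z) takes every value in 1·ℂ = ℂ, and adding -4 is a bijection of ℂ. So f is surjective and omits no value. (Note: only on the real line is sin bounded by [−1, 1].)

Omitted value: no value.


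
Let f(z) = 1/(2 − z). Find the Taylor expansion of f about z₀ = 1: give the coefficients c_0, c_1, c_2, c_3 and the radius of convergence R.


Let w = z − z₀, so z = z₀ + w.
Then 2 − z = 2 − (z₀ + w) = (2 − z₀) − w = 1 − w.
f(z) = 1/(1 − w) = (1/(1)) · 1/(1 − w/(1)) = Σ_{n≥0} w^n / (1)^(n+1).
So c_n = 1/(1)^(n+1):
  c_0 = 1/(1)^1 = 1.
  c_1 = 1/(1)^2 = 1.
  c_2 = 1/(1)^3 = 1.
  c_3 = 1/(1)^4 = 1.
The series is valid for |w/d| < 1, i.e. |z − z₀| < |d|.
Radius of convergence: R = |2 − z₀| = |1| = 1 (distance from z₀ to the singularity z = 2).

c_0 = 1, c_1 = 1, c_2 = 1, c_3 = 1; R = 1.


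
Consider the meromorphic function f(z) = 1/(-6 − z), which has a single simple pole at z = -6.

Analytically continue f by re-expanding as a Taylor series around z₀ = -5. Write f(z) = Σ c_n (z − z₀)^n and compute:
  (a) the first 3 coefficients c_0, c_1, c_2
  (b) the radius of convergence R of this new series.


Let w = z − z₀, so z = z₀ + w.
Then -6 − z = -6 − (z₀ + w) = (-6 − z₀) − w = -1 − w.
f(z) = 1/(-1 − w) = (1/(-1)) · 1/(1 − w/(-1)) = Σ_{n≥0} w^n / (-1)^(n+1).
So c_n = 1/(-1)^(n+1):
  c_0 = 1/(-1)^1 = -1.
  c_1 = 1/(-1)^2 = 1.
  c_2 = 1/(-1)^3 = -1.
The series is valid for |w/d| < 1, i.e. |z − z₀| < |d|.
Radius of convergence: R = |-6 − z₀| = |-1| = 1 (distance from z₀ to the singularity z = -6).

c_0 = -1, c_1 = 1, c_2 = -1; R = 1.


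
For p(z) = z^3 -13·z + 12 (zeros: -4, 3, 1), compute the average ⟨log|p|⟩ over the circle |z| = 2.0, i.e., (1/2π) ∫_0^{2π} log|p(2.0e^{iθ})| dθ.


Zeros: -4, 1, 3; r = 2.0.
Inside |z| < r: 1. Outside (|z| ≥ r): -4, 3.
p(0) = 12, so log|p(0)| = log(12) = 2.4849.
Apply Jensen: I(r) = log|p(0)| + Σ_k log(r/|z_k|), summed over zeros inside |z| < r.
  log(r/|z_k|) for z_k = 1: log(2.0/1) = 0.6931
  Outside zeros (-4, 3) contribute nothing to the Jensen sum.
Sum over inside zeros: 0.6931.
I(r) = log|p(0)| + (inside sum) = 2.4849 + 0.6931 = 3.1781.
Note: since some zeros are outside |z| ≤ r, the simplified n·log(r) form does NOT apply — only the inside zeros contribute.

I(r) ≈ 3.1781.


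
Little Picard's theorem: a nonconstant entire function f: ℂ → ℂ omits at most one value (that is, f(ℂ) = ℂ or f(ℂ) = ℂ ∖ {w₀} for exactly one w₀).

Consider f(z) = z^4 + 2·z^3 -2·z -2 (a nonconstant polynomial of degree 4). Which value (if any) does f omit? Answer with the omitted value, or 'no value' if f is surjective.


Little Picard bounds the complement of f(ℂ) to at most one point.
For every w ∈ ℂ, the equation p(z) − w = 0 is a nonconstant polynomial in z and hence has at least one root by the fundamental theorem of algebra. So p is surjective onto ℂ, omitting no value.

Omitted value: no value.


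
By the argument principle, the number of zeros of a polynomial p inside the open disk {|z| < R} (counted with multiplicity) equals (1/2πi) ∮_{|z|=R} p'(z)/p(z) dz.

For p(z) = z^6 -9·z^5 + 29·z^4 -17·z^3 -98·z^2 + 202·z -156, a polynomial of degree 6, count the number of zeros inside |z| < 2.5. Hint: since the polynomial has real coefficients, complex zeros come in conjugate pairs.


The zeros of p are: -2, (3 + 2i), (3 - 2i), (1 + 1i), (1 - 1i), 3.
Their magnitudes are: 2, 3.606, 3.606, 1.414, 1.414, 3.
Zeros with |z| < R = 2.5: -2, (1 + 1i), (1 - 1i).
Count = 3.
By the argument principle, (1/2πi) ∮_{|z|=R} p'(z)/p(z) dz equals exactly this count.

Number of zeros inside |z| < 2.5: 3.


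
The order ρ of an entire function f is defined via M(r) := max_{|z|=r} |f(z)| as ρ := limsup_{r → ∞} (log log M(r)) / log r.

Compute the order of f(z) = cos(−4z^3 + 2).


Write cos(w) = (e^{iw} ± e^{−iw})/(2 or 2i), so |cos(w)| ≤ e^{|w|}. With w = −4z^3 + 2, |w| ≤ 4r^3 + 2 on |z|=r, giving M(r) ≤ e^{4r^3 + 2} and ρ ≤ 3. For the lower bound, choose z on |z|=r with -4z^3 purely imaginary of modulus 4r^3; then |cos(−4z^3 + 2)| grows like e^{4r^3}/2, so ρ ≥ 3. Hence ρ = 3.
Therefore ρ = 3.

Order ρ = 3.


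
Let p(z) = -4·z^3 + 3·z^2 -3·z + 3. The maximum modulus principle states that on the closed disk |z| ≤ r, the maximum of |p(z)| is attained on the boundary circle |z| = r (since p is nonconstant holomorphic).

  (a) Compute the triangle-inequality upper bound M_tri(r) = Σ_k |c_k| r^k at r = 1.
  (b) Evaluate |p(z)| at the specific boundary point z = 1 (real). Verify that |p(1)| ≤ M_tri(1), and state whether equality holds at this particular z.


Coefficients: c_0 = 3, c_1 = -3, c_2 = 3, c_3 = -4. Radius r = 1.
Part (a). Triangle bound: M_tri(r) = Σ_k |c_k| r^k
  = |3|·1^0 + |-3|·1^1 + |3|·1^2 + |-4|·1^3
  = 3 + 3 + 3 + 4 = 13.
This bounds M(r) := max_{|z|=r} |p(z)| from above; equality holds iff all terms c_k z^k can be made to align in phase at a single z on |z|=r.
Part (b). At z = 1 (real, on the circle |z| = r):
  p(1) = (3)·1^0 + (-3)·1^1 + (3)·1^2 + (-4)·1^3 = -1.
  |p(1)| = 1.
Check: |p(1)| = 1 ≤ 13 = M_tri(1). ✓ Equality does not hold at z = 1 (the coefficients have mixed signs, so the terms do not all align in phase there).

M_tri(1) = 13; |p(1)| = 1; equality at z=1: no.


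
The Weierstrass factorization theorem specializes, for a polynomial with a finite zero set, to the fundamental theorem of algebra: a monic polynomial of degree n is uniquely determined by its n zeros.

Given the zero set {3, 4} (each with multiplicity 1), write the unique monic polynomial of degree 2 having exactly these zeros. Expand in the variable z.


The polynomial is p(z) = ∏_{α ∈ S} (z − α), where S = {3, 4}.
Expanding the product yields: p(z) = z^2 -7·z + 12.
The resulting polynomial has degree 2 and real coefficients as required.

p(z) = z^2 -7·z + 12.


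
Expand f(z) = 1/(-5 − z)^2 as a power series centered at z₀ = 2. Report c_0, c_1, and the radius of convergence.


Let w = z − z₀, so z = z₀ + w.
Then -5 − z = -5 − (z₀ + w) = (-5 − z₀) − w = -7 − w.
f(z) = 1/(-7 − w)^2 = (1/(-7)^2) · (1 − w/(-7))^{−2}.
By the binomial series (1−u)^{−2} = Σ_{n≥0} C(n+1, 1) u^n for |u|<1, with u = w/(-7):
  c_n = C(n+1, 1) / (-7)^(n+2).
  c_0 = 1/(-7)^2 = 1/49.
  c_1 = 2/(-7)^3 = -2/343.
The series is valid for |w/d| < 1, i.e. |z − z₀| < |d|.
Radius of convergence: R = |-5 − z₀| = |-7| = 7 (distance from z₀ to the singularity z = -5).

c_0 = 1/49, c_1 = -2/343; R = 7.


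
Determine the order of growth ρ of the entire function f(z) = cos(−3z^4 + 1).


Write cos(w) = (e^{iw} ± e^{−iw})/(2 or 2i), so |cos(w)| ≤ e^{|w|}. With w = −3z^4 + 1, |w| ≤ 3r^4 + 1 on |z|=r, giving M(r) ≤ e^{3r^4 + 1} and ρ ≤ 4. For the lower bound, choose z on |z|=r with -3z^4 purely imaginary of modulus 3r^4; then |cos(−3z^4 + 1)| grows like e^{3r^4}/2, so ρ ≥ 4. Hence ρ = 4.
Therefore ρ = 4.

Order ρ = 4.


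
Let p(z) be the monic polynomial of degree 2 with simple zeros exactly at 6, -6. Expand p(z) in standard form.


The polynomial is p(z) = ∏_{α ∈ S} (z − α), where S = {6, -6}.
Expanding the product yields: p(z) = z^2 -36.
The resulting polynomial has degree 2 and real coefficients as required.

p(z) = z^2 -36.


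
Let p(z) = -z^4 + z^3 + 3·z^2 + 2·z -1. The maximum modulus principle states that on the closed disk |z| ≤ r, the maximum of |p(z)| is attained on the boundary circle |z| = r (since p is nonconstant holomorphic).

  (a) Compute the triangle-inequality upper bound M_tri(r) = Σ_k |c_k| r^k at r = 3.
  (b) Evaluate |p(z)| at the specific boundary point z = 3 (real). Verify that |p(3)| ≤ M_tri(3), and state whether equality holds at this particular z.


Coefficients: c_0 = -1, c_1 = 2, c_2 = 3, c_3 = 1, c_4 = -1. Radius r = 3.
Part (a). Triangle bound: M_tri(r) = Σ_k |c_k| r^k
  = |-1|·3^0 + |2|·3^1 + |3|·3^2 + |1|·3^3 + |-1|·3^4
  = 1 + 6 + 27 + 27 + 81 = 142.
This bounds M(r) := max_{|z|=r} |p(z)| from above; equality holds iff all terms c_k z^k can be made to align in phase at a single z on |z|=r.
Part (b). At z = 3 (real, on the circle |z| = r):
  p(3) = (-1)·3^0 + (2)·3^1 + (3)·3^2 + (1)·3^3 + (-1)·3^4 = -22.
  |p(3)| = 22.
Check: |p(3)| = 22 ≤ 142 = M_tri(3). ✓ Equality does not hold at z = 3 (the coefficients have mixed signs, so the terms do not all align in phase there).

M_tri(3) = 142; |p(3)| = 22; equality at z=3: no.


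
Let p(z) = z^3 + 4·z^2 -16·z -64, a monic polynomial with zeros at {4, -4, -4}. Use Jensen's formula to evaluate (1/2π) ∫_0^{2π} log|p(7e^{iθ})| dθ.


Zeros: -4, -4, 4; r = 7.
Inside |z| < r: -4, -4, 4. Outside (|z| ≥ r): ∅.
p(0) = -64, so log|p(0)| = log(64) = 4.1589.
Apply Jensen: I(r) = log|p(0)| + Σ_k log(r/|z_k|), summed over zeros inside |z| < r.
  log(r/|z_k|) for z_k = 4: log(7/4) = 0.5596
  log(r/|z_k|) for z_k = -4: log(7/4) = 0.5596
  log(r/|z_k|) for z_k = -4: log(7/4) = 0.5596
Sum over inside zeros: 1.6788.
I(r) = log|p(0)| + (inside sum) = 4.1589 + 1.6788 = 5.8377.
Closed form (all zeros inside, monic): I(r) = n·log(r) = 3·log(7) = 5.8377. ✓

I(r) ≈ 5.8377.


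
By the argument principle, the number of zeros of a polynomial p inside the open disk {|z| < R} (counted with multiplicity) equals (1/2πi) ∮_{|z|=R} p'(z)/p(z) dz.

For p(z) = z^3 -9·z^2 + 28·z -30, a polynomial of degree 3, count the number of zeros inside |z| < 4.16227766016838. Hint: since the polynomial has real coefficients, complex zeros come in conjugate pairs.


The zeros of p are: (3 + 1i), (3 - 1i), 3.
Their magnitudes are: 3.162, 3.162, 3.
Zeros with |z| < R = 4.16227766016838: (3 + 1i), (3 - 1i), 3.
Count = 3.
By the argument principle, (1/2πi) ∮_{|z|=R} p'(z)/p(z) dz equals exactly this count.

Number of zeros inside |z| < 4.16227766016838: 3.


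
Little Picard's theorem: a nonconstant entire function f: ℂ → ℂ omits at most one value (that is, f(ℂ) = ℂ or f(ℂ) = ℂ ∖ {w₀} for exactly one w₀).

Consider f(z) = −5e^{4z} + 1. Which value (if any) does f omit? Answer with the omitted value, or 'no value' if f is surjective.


Little Picard bounds the complement of f(ℂ) to at most one point.
e^{4z} is never zero on ℂ, so -5·e^{4z} takes every value in ℂ ∖ {0}. Adding 1 shifts the range to ℂ ∖ {1}. Thus f omits exactly the value 1.

Omitted value: 1.


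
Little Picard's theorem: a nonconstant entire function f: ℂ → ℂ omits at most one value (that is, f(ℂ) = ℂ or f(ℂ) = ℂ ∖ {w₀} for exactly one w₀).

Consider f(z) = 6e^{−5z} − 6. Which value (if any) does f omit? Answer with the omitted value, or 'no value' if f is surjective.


Little Picard bounds the complement of f(ℂ) to at most one point.
e^{−5z} is never zero on ℂ, so 6·e^{−5z} takes every value in ℂ ∖ {0}. Adding -6 shifts the range to ℂ ∖ {-6}. Thus f omits exactly the value -6.

Omitted value: -6.


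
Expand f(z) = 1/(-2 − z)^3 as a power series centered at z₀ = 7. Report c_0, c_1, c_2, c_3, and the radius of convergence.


Let w = z − z₀, so z = z₀ + w.
Then -2 − z = -2 − (z₀ + w) = (-2 − z₀) − w = -9 − w.
f(z) = 1/(-9 − w)^3 = (1/(-9)^3) · (1 − w/(-9))^{−3}.
By the binomial series (1−u)^{−3} = Σ_{n≥0} C(n+2, 2) u^n for |u|<1, with u = w/(-9):
  c_n = C(n+2, 2) / (-9)^(n+3).
  c_0 = 1/(-9)^3 = -1/729.
  c_1 = 3/(-9)^4 = 1/2187.
  c_2 = 6/(-9)^5 = -2/19683.
  c_3 = 10/(-9)^6 = 10/531441.
The series is valid for |w/d| < 1, i.e. |z − z₀| < |d|.
Radius of convergence: R = |-2 − z₀| = |-9| = 9 (distance from z₀ to the singularity z = -2).

c_0 = -1/729, c_1 = 1/2187, c_2 = -2/19683, c_3 = 10/531441; R = 9.


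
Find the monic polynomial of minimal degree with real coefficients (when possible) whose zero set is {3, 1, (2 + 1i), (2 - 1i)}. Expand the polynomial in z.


The polynomial is p(z) = ∏_{α ∈ S} (z − α), where S = {3, 1, (2 + 1i), (2 - 1i)}.
Expanding the product yields: p(z) = z^4 -8·z^3 + 24·z^2 -32·z + 15.
Note conjugate pairs combine to real quadratics: (z − (2+1i))(z − (2−1i)) = z² − 4z + 5.
The resulting polynomial has degree 4 and real coefficients as required.

p(z) = z^4 -8·z^3 + 24·z^2 -32·z + 15.


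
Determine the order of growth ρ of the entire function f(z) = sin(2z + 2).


sin(w) is a linear combination of e^{iw} and e^{−iw} (or e^w, e^{−w} in the hyperbolic case), so |sin(w)| ≤ e^{|w|}. With w = 2z + 2, |w| ≤ 2|z| + 2 = 2r + 2 on |z| = r, giving M(r) ≤ e^{2r + 2}, so ρ ≤ 1. On a suitable ray (z = it for sin/cos; z = t for sinh/cosh, t real → ∞), |sin(2z + 2)| grows like e^{2|t|}/2, so ρ ≥ 1. Hence ρ = 1.
Therefore ρ = 1.

Order ρ = 1.


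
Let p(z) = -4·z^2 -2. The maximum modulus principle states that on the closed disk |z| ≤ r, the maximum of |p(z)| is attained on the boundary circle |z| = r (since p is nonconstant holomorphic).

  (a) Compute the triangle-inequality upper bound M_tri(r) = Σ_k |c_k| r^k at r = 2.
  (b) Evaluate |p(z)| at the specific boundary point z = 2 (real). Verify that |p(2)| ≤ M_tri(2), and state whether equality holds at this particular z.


Coefficients: c_0 = -2, c_1 = 0, c_2 = -4. Radius r = 2.
Part (a). Triangle bound: M_tri(r) = Σ_k |c_k| r^k
  = |-2|·2^0 + |0|·2^1 + |-4|·2^2
  = 2 + 0 + 16 = 18.
This bounds M(r) := max_{|z|=r} |p(z)| from above; equality holds iff all terms c_k z^k can be made to align in phase at a single z on |z|=r.
Part (b). At z = 2 (real, on the circle |z| = r):
  p(2) = (-2)·2^0 + (0)·2^1 + (-4)·2^2 = -18.
  |p(2)| = 18.
Since all nonzero coefficients share the same sign, |p(2)| = 18 = M_tri(2); the triangle bound is attained at z = 2, so in fact M(r) = 18.

M_tri(2) = 18; |p(2)| = 18; equality at z=2: yes.


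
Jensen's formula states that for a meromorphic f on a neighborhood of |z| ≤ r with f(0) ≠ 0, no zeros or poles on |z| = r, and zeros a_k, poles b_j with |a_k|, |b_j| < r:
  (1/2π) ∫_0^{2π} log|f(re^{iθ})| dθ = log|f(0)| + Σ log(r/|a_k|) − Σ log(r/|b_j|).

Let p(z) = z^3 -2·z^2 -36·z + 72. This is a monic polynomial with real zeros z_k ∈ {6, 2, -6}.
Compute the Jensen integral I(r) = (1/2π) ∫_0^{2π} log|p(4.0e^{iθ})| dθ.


Zeros: -6, 2, 6; r = 4.0.
Inside |z| < r: 2. Outside (|z| ≥ r): -6, 6.
p(0) = 72, so log|p(0)| = log(72) = 4.2767.
Apply Jensen: I(r) = log|p(0)| + Σ_k log(r/|z_k|), summed over zeros inside |z| < r.
  log(r/|z_k|) for z_k = 2: log(4.0/2) = 0.6931
  Outside zeros (-6, 6) contribute nothing to the Jensen sum.
Sum over inside zeros: 0.6931.
I(r) = log|p(0)| + (inside sum) = 4.2767 + 0.6931 = 4.9698.
Note: since some zeros are outside |z| ≤ r, the simplified n·log(r) form does NOT apply — only the inside zeros contribute.

I(r) ≈ 4.9698.


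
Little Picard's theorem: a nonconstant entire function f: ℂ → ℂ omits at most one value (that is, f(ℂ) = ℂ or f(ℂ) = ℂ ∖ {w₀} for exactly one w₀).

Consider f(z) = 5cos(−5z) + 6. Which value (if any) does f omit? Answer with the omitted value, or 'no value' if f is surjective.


Little Picard bounds the complement of f(ℂ) to at most one point.
cos is entire and surjective onto ℂ: for every w ∈ ℂ, cos(ζ) = w has a solution ζ ∈ ℂ (e.g., via the complex inverse arccos). With ζ = −5z this gives z = ζ/(-5). Then 5·cos(−5z) takes every value in 5·ℂ = ℂ, and adding 6 is a bijection of ℂ. So f is surjective and omits no value. (Note: only on the real line is cos bounded by [−1, 1].)

Omitted value: no value.
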